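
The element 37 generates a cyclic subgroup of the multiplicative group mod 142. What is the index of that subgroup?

10

By Lagrange's theorem, ord_142(37) divides φ(142) = φ(2)·φ(71) = 1·70 = 70 = 2 · 5 · 7.
Divisors of 70: 1, 2, 5, 7, 10, 14, 35, 70.
Check 37^d mod 142 for each divisor in increasing order:
37^1 ≡ 37
37^2 ≡ 91
37^5 ≡ 103
37^7 ≡ 1
The order of 37 is 7, so the subgroup it generates has 7 elements.
The index is φ(142) / ord(37) = 70 / 7 = 10.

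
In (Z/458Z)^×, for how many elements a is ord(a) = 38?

φ(458) = φ(2)·φ(229) = 1·228 = 228 = 2^2 · 3 · 19.
In a cyclic group of order 228, there are φ(d) elements of order d for each divisor d of 228, and zero for non-divisors.
38 = 2 · 19 divides 228, and φ(38) = 18.

18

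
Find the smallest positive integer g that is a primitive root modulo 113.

3

φ(113) = 113 − 1 = 112 = 2^4 · 7.
g is a primitive root iff g^(112/q) ≢ 1 (mod 113) for each prime q ∈ {2, 7}.
g = 2: 2^56 ≡ 1 — hits 1, so not a primitive root.
g = 3: 3^56 ≡ 112; 3^16 ≡ 49 — none is 1, so 3 is a primitive root.
So 3 is the smallest generator of (Z/113Z)^×.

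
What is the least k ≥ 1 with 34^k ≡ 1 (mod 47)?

The order of 34 must divide φ(47) = 47 − 1 = 46 = 2 · 23.
Divisors of 46: 1, 2, 23, 46.
Check 34^d mod 47 for each divisor in increasing order:
34^1 ≡ 34 (mod 47)
34^2 ≡ 28 (mod 47)
34^23 ≡ 1 (mod 47) ✓
Therefore the multiplicative order of 34 modulo 47 is 23.

23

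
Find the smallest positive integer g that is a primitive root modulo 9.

φ(9) = φ(3^2) = 3·(3−1) = 6 = 2 · 3.
Test candidates g = 2, 3, … against the prime factors q ∈ {2, 3} of φ(9): g is a generator iff g^(6/q) ≢ 1 for every such q.
g = 2: 2^3 ≡ 8; 2^2 ≡ 4 — none is 1, so 2 is a primitive root.
So 2 is the smallest generator of (Z/9Z)^×.

2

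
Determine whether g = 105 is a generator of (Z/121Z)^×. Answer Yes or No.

Yes

φ(121) = φ(11^2) = 11·(11−1) = 110 = 2 · 5 · 11.
An element g generates (Z/121Z)^× iff g^(110/q) ≢ 1 (mod 121) for each prime q ∈ {2, 5, 11}.
105^55 ≡ 120 (mod 121)  [q = 2: ≢ 1 ✓]
105^22 ≡ 3 (mod 121)  [q = 5: ≢ 1 ✓]
105^10 ≡ 100 (mod 121)  [q = 11: ≢ 1 ✓]
None equal 1, so ord_121(105) = 110: 105 is a primitive root.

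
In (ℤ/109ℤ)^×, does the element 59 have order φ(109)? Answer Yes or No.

Yes

φ(109) = 109 − 1 = 108 = 2^2 · 3^3.
An element g generates (Z/109Z)^× iff g^(108/q) ≢ 1 (mod 109) for each prime q ∈ {2, 3}.
59^54 ≡ 108 (mod 109)  [q = 2: ≢ 1 ✓]
59^36 ≡ 45 (mod 109)  [q = 3: ≢ 1 ✓]
All checks pass, so 59 has order 108 and is a primitive root modulo 109.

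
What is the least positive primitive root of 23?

5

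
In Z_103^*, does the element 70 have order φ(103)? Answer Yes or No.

Yes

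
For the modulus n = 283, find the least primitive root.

φ(283) = 283 − 1 = 282 = 2 · 3 · 47.
g is a primitive root iff g^(282/q) ≢ 1 (mod 283) for each prime q ∈ {2, 3, 47}.
g = 2: 2^141 ≡ 282; 2^94 ≡ 1 — hits 1, so not a primitive root.
g = 3: 3^141 ≡ 282; 3^94 ≡ 238; 3^6 ≡ 163 — none is 1, so 3 is a primitive root.
The smallest primitive root modulo 283 is 3.

3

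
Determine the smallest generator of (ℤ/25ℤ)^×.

φ(25) = φ(5^2) = 5·(5−1) = 20 = 2^2 · 5.
g is a primitive root iff g^(20/q) ≢ 1 (mod 25) for each prime q ∈ {2, 5}.
g = 2: 2^10 ≡ 24; 2^4 ≡ 16 — none is 1, so 2 is a primitive root.
So 2 is the smallest generator of (Z/25Z)^×.

2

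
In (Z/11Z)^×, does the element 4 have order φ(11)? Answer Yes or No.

φ(11) = 11 − 1 = 10 = 2 · 5.
4 is a primitive root mod 11 iff 4^(φ(11)/q) ≢ 1 for every prime q | φ(11), i.e. q ∈ {2, 5}.
4^5 ≡ 1 (mod 11)  [q = 2: ≡ 1 ✗]
4^2 ≡ 5 (mod 11)  [q = 5: ≢ 1 ✓]
The check at q = 2 fails, so 4 generates a proper subgroup.

No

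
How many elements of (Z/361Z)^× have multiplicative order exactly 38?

18

φ(361) = φ(19^2) = 19·(19−1) = 342 = 2 · 3^2 · 19.
Since (Z/361Z)^× is cyclic of order 342, the number of elements of order d is φ(d) when d | 342 and 0 otherwise.
38 = 2 · 19 divides 342, and φ(38) = 18.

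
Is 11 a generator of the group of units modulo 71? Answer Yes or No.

φ(71) = 71 − 1 = 70 = 2 · 5 · 7.
An element g generates (Z/71Z)^× iff g^(70/q) ≢ 1 (mod 71) for each prime q ∈ {2, 5, 7}.
11^35 ≡ 70 (mod 71)  [q = 2: ≢ 1 ✓]
11^14 ≡ 54 (mod 71)  [q = 5: ≢ 1 ✓]
11^10 ≡ 32 (mod 71)  [q = 7: ≢ 1 ✓]
None equal 1, so ord_71(11) = 70: 11 is a primitive root.

Yes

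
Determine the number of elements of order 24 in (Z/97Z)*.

8

φ(97) = 97 − 1 = 96 = 2^5 · 3.
In a cyclic group of order 96, there are φ(d) elements of order d for each divisor d of 96, and zero for non-divisors.
24 = 2^3 · 3 divides 96, and φ(24) = 8.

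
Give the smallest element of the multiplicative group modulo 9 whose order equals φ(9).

φ(9) = φ(3^2) = 3·(3−1) = 6 = 2 · 3.
g is a primitive root iff g^(6/q) ≢ 1 (mod 9) for each prime q ∈ {2, 3}.
g = 2: 2^3 ≡ 8; 2^2 ≡ 4 — none is 1, so 2 is a primitive root.
The smallest primitive root modulo 9 is 2.

2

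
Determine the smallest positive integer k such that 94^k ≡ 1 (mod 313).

312

By Lagrange's theorem, ord_313(94) divides φ(313) = 313 − 1 = 312 = 2^3 · 3 · 13.
Divisors of 312: 1, 2, 3, 4, 6, 8, 12, 13, 24, 26, 39, 52, 78, 104, 156, 312.
Evaluate successive powers at the divisors of 312:
94^1 ≡ 94
94^2 ≡ 72
94^3 ≡ 195
94^4 ≡ 176
94^6 ≡ 152
94^8 ≡ 302
94^12 ≡ 255
94^13 ≡ 182
94^24 ≡ 234
94^26 ≡ 259
94^39 ≡ 188
94^52 ≡ 99
94^78 ≡ 288
94^104 ≡ 98
94^156 ≡ 312
94^312 ≡ 1
So ord_313(94) = 312.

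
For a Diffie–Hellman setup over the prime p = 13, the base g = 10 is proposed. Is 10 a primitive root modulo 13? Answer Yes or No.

No

φ(13) = 13 − 1 = 12 = 2^2 · 3.
Test 10^(12/q) mod 13 for each prime factor q of 12:
10^6 ≡ 1 (mod 13)  [q = 2: ≡ 1 ✗]
10^4 ≡ 3 (mod 13)  [q = 3: ≢ 1 ✓]
Since 10^6 ≡ 1, the order of 10 divides 6 < 12, so 10 is not a primitive root.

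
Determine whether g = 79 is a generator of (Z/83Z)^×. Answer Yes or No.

Yes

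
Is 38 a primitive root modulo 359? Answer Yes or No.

Yes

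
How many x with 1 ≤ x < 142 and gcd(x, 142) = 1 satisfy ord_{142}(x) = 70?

24

φ(142) = φ(2)·φ(71) = 1·70 = 70 = 2 · 5 · 7.
Since (Z/142Z)^× is cyclic of order 70, the number of elements of order d is φ(d) when d | 70 and 0 otherwise.
70 = 2 · 5 · 7 divides 70, and φ(70) = 24.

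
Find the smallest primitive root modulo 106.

φ(106) = φ(2)·φ(53) = 1·52 = 52 = 2^2 · 13.
Test candidates g = 2, 3, … against the prime factors q ∈ {2, 13} of φ(106): g is a generator iff g^(52/q) ≢ 1 for every such q.
g = 2: gcd(2, 106) = 2 > 1, not a unit — skip.
g = 3: 3^26 ≡ 105; 3^4 ≡ 81 — none is 1, so 3 is a primitive root.
So 3 is the smallest generator of (Z/106Z)^×.

3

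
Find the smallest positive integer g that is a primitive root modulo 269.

φ(269) = 269 − 1 = 268 = 2^2 · 67.
Test candidates g = 2, 3, … against the prime factors q ∈ {2, 67} of φ(269): g is a generator iff g^(268/q) ≢ 1 for every such q.
g = 2: 2^134 ≡ 268; 2^4 ≡ 16 — none is 1, so 2 is a primitive root.
The smallest primitive root modulo 269 is 2.

2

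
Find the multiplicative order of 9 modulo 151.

By Lagrange's theorem, ord_151(9) divides φ(151) = 151 − 1 = 150 = 2 · 3 · 5^2.
Divisors of 150: 1, 2, 3, 5, 6, 10, 15, 25, 30, 50, 75, 150.
Compute 9^d (mod 151) for the divisors d until we hit 1:
9^1 ≡ 9 (mod 151)
9^2 ≡ 81 (mod 151)
9^3 ≡ 125 (mod 151)
9^5 ≡ 8 (mod 151)
9^6 ≡ 72 (mod 151)
9^10 ≡ 64 (mod 151)
9^15 ≡ 59 (mod 151)
9^25 ≡ 1 (mod 151) ✓
Therefore the multiplicative order of 9 modulo 151 is 25.

25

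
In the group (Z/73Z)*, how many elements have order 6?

φ(73) = 73 − 1 = 72 = 2^3 · 3^2.
Since (Z/73Z)^× is cyclic of order 72, the number of elements of order d is φ(d) when d | 72 and 0 otherwise.
6 = 2 · 3 divides 72, and φ(6) = 2.

2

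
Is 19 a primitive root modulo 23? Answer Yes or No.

φ(23) = 23 − 1 = 22 = 2 · 11.
It suffices to check that the order of 19 is not a proper divisor of 22: compute 19^(22/q) for q ∈ {2, 11}.
19^11 ≡ 22 (mod 23)  [q = 2: ≢ 1 ✓]
19^2 ≡ 16 (mod 23)  [q = 11: ≢ 1 ✓]
All checks pass, so 19 has order 22 and is a primitive root modulo 23.

Yes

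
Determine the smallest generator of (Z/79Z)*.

3

φ(79) = 79 − 1 = 78 = 2 · 3 · 13.
Test candidates g = 2, 3, … against the prime factors q ∈ {2, 3, 13} of φ(79): g is a generator iff g^(78/q) ≢ 1 for every such q.
g = 2: 2^39 ≡ 1 — hits 1, so not a primitive root.
g = 3: 3^39 ≡ 78; 3^26 ≡ 23; 3^6 ≡ 18 — none is 1, so 3 is a primitive root.
Hence the least primitive root of 79 is 3.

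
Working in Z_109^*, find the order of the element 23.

36

Since 23 ∈ (Z/109Z)^×, its order divides φ(109) = 109 − 1 = 108 = 2^2 · 3^3.
Divisors of 108: 1, 2, 3, 4, 6, 9, 12, 18, 27, 36, 54, 108.
Test each divisor d:
23^1 ≡ 23 (mod 109)
23^2 ≡ 93 (mod 109)
23^3 ≡ 68 (mod 109)
23^4 ≡ 38 (mod 109)
23^6 ≡ 46 (mod 109)
23^9 ≡ 76 (mod 109)
23^12 ≡ 45 (mod 109)
23^18 ≡ 108 (mod 109)
23^27 ≡ 33 (mod 109)
23^36 ≡ 1 (mod 109) ✓
Therefore the multiplicative order of 23 modulo 109 is 36.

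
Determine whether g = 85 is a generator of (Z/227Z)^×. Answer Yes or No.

No

φ(227) = 227 − 1 = 226 = 2 · 113.
Test 85^(226/q) mod 227 for each prime factor q of 226:
85^113 ≡ 1 (mod 227)  [q = 2: ≡ 1 ✗]
85^2 ≡ 188 (mod 227)  [q = 113: ≢ 1 ✓]
85^113 ≡ 1 shows ord(85) | 113, strictly less than φ(227); not a primitive root.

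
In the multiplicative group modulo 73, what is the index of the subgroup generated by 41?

4

ord(41) | φ(73) = 73 − 1 = 72 = 2^3 · 3^2.
Divisors of 72: 1, 2, 3, 4, 6, 8, 9, 12, 18, 24, 36, 72.
Check 41^d mod 73 for each divisor in increasing order:
41^1 ≡ 41
41^2 ≡ 2
41^3 ≡ 9
41^4 ≡ 4
41^6 ≡ 8
41^8 ≡ 16
41^9 ≡ 72
41^12 ≡ 64
41^18 ≡ 1
The order of 41 is 18, so the subgroup it generates has 18 elements.
[(Z/73Z)^× : ⟨41⟩] = 72/18 = 4.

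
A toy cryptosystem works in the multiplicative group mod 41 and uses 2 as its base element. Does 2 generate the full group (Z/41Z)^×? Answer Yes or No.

No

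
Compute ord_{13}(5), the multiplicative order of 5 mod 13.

4

ord(5) | φ(13) = 13 − 1 = 12 = 2^2 · 3.
Divisors of 12: 1, 2, 3, 4, 6, 12.
Evaluate successive powers at the divisors of 12:
5^1 ≡ 5 (mod 13)
5^2 ≡ 12 (mod 13)
5^3 ≡ 8 (mod 13)
5^4 ≡ 1 (mod 13) ✓
Therefore the multiplicative order of 5 modulo 13 is 4.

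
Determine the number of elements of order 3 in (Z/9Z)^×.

2

φ(9) = φ(3^2) = 3·(3−1) = 6 = 2 · 3.
Since (Z/9Z)^× is cyclic of order 6, the number of elements of order d is φ(d) when d | 6 and 0 otherwise.
3 | 6, and φ(3) = 3 − 1 = 2.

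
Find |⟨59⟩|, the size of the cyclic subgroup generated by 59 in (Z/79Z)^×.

The order of 59 must divide φ(79) = 79 − 1 = 78 = 2 · 3 · 13.
Divisors of 78: 1, 2, 3, 6, 13, 26, 39, 78.
Check 59^d mod 79 for each divisor in increasing order:
59^1 ≡ 59 (mod 79)
59^2 ≡ 5 (mod 79)
59^3 ≡ 58 (mod 79)
59^6 ≡ 46 (mod 79)
59^13 ≡ 24 (mod 79)
59^26 ≡ 23 (mod 79)
59^39 ≡ 78 (mod 79)
59^78 ≡ 1 (mod 79) ✓
Hence ord(59) = 78.

78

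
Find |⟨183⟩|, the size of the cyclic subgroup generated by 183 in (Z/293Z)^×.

292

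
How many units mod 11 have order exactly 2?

1

φ(11) = 11 − 1 = 10 = 2 · 5.
In a cyclic group of order 10, there are φ(d) elements of order d for each divisor d of 10, and zero for non-divisors.
2 | 10, and φ(2) = 2 − 1 = 1.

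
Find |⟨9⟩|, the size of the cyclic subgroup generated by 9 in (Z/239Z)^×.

119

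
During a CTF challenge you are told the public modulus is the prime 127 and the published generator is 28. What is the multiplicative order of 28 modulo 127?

18

The order of 28 must divide φ(127) = 127 − 1 = 126 = 2 · 3^2 · 7.
Divisors of 126: 1, 2, 3, 6, 7, 9, 14, 18, 21, 42, 63, 126.
Compute 28^d (mod 127) for the divisors d until we hit 1:
28^1 ≡ 28
28^2 ≡ 22
28^3 ≡ 108
28^6 ≡ 107
28^7 ≡ 75
28^9 ≡ 126
28^14 ≡ 37
28^18 ≡ 1
The smallest such exponent is 18, so the order of 28 is 18.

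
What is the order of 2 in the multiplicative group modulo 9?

6

The order of 2 must divide φ(9) = φ(3^2) = 3·(3−1) = 6 = 2 · 3.
Divisors of 6: 1, 2, 3, 6.
Compute 2^d (mod 9) for the divisors d until we hit 1:
2^1 ≡ 2 (mod 9)
2^2 ≡ 4 (mod 9)
2^3 ≡ 8 (mod 9)
2^6 ≡ 1 (mod 9) ✓
The smallest such exponent is 6, so the order of 2 is 6.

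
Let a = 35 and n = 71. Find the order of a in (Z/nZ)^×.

70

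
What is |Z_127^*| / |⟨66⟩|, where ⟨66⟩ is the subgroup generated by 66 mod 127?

3

ord(66) | φ(127) = 127 − 1 = 126 = 2 · 3^2 · 7.
Divisors of 126: 1, 2, 3, 6, 7, 9, 14, 18, 21, 42, 63, 126.
Test each divisor d:
66^1 ≡ 66 (mod 127)
66^2 ≡ 38 (mod 127)
66^3 ≡ 95 (mod 127)
66^6 ≡ 8 (mod 127)
66^7 ≡ 20 (mod 127)
66^9 ≡ 125 (mod 127)
66^14 ≡ 19 (mod 127)
66^18 ≡ 4 (mod 127)
66^21 ≡ 126 (mod 127)
66^42 ≡ 1 (mod 127) ✓
Thus |⟨66⟩| = ord(66) = 42.
[(Z/127Z)^× : ⟨66⟩] = 126/42 = 3.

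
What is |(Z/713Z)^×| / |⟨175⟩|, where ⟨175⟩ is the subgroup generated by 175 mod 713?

Since 175 ∈ (Z/713Z)^×, its order divides φ(713) = φ(23·31) = (23−1)·(31−1) = 22·30 = 660 = 2^2 · 3 · 5 · 11.
Divisors of 660: 1, 2, 3, 4, 5, 6, 10, 11, 12, 15, 20, 22, 30, 33, 44, 55, 60, 66, 110, 132, 165, 220, 330, 660.
Compute 175^d (mod 713) for the divisors d until we hit 1:
175^1 ≡ 175 (mod 713)
175^2 ≡ 679 (mod 713)
175^3 ≡ 467 (mod 713)
175^4 ≡ 443 (mod 713)
175^5 ≡ 521 (mod 713)
175^6 ≡ 624 (mod 713)
175^10 ≡ 501 (mod 713)
175^11 ≡ 689 (mod 713)
175^12 ≡ 78 (mod 713)
175^15 ≡ 63 (mod 713)
175^20 ≡ 25 (mod 713)
175^22 ≡ 576 (mod 713)
175^30 ≡ 404 (mod 713)
175^33 ≡ 436 (mod 713)
175^44 ≡ 231 (mod 713)
175^55 ≡ 160 (mod 713)
175^60 ≡ 652 (mod 713)
175^66 ≡ 438 (mod 713)
175^110 ≡ 645 (mod 713)
175^132 ≡ 47 (mod 713)
175^165 ≡ 528 (mod 713)
175^220 ≡ 346 (mod 713)
175^330 ≡ 1 (mod 713) ✓
So ord_713(175) = 330, hence |⟨175⟩| = 330.
[(Z/713Z)^× : ⟨175⟩] = 660/330 = 2.

2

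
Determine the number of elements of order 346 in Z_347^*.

172

φ(347) = 347 − 1 = 346 = 2 · 173.
(Z/347Z)^× is cyclic (|G| = 346); a cyclic group of order m has exactly φ(d) elements of each order d | m, and none otherwise.
346 = 2 · 173 divides 346, and φ(346) = 172.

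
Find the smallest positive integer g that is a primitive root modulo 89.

φ(89) = 89 − 1 = 88 = 2^3 · 11.
g is a primitive root iff g^(88/q) ≢ 1 (mod 89) for each prime q ∈ {2, 11}.
g = 2: 2^44 ≡ 1 — hits 1, so not a primitive root.
g = 3: 3^44 ≡ 88; 3^8 ≡ 64 — none is 1, so 3 is a primitive root.
Hence the least primitive root of 89 is 3.

3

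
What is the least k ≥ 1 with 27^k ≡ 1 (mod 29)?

Since 27 ∈ (Z/29Z)^×, its order divides φ(29) = 29 − 1 = 28 = 2^2 · 7.
Divisors of 28: 1, 2, 4, 7, 14, 28.
Evaluate successive powers at the divisors of 28:
27^1 ≡ 27 (mod 29)
27^2 ≡ 4 (mod 29)
27^4 ≡ 16 (mod 29)
27^7 ≡ 17 (mod 29)
27^14 ≡ 28 (mod 29)
27^28 ≡ 1 (mod 29) ✓
So ord_29(27) = 28.

28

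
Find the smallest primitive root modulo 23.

5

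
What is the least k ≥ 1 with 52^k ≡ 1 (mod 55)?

20

ord(52) | φ(55) = φ(5·11) = (5−1)·(11−1) = 4·10 = 40 = 2^3 · 5.
Divisors of 40: 1, 2, 4, 5, 8, 10, 20, 40.
Check 52^d mod 55 for each divisor in increasing order:
52^1 ≡ 52
52^2 ≡ 9
52^4 ≡ 26
52^5 ≡ 32
52^8 ≡ 16
52^10 ≡ 34
52^20 ≡ 1
So ord_55(52) = 20.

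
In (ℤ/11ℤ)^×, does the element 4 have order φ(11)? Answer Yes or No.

φ(11) = 11 − 1 = 10 = 2 · 5.
It suffices to check that the order of 4 is not a proper divisor of 10: compute 4^(10/q) for q ∈ {2, 5}.
4^5 ≡ 1 (mod 11)  [q = 2: ≡ 1 ✗]
4^2 ≡ 5 (mod 11)  [q = 5: ≢ 1 ✓]
Since 4^5 ≡ 1, the order of 4 divides 5 < 10, so 4 is not a primitive root.

No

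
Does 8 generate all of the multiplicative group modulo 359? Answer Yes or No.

No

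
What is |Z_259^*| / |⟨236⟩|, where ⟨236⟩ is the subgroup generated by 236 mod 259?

18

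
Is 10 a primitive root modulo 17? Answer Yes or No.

φ(17) = 17 − 1 = 16 = 2^4.
It suffices to check that the order of 10 is not a proper divisor of 16: compute 10^(16/q) for q ∈ {2}.
10^8 ≡ 16 (mod 17)  [q = 2: ≢ 1 ✓]
All checks pass, so 10 has order 16 and is a primitive root modulo 17.

Yes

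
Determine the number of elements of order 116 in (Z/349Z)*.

φ(349) = 349 − 1 = 348 = 2^2 · 3 · 29.
In a cyclic group of order 348, there are φ(d) elements of order d for each divisor d of 348, and zero for non-divisors.
116 = 2^2 · 29 divides 348, and φ(116) = 56.

56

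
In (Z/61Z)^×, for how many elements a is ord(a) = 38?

φ(61) = 61 − 1 = 60 = 2^2 · 3 · 5.
(Z/61Z)^× is cyclic (|G| = 60); a cyclic group of order m has exactly φ(d) elements of each order d | m, and none otherwise.
Since 38 ∤ 60, the count is 0.

0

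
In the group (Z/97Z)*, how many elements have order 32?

16

φ(97) = 97 − 1 = 96 = 2^5 · 3.
(Z/97Z)^× is cyclic (|G| = 96); a cyclic group of order m has exactly φ(d) elements of each order d | m, and none otherwise.
32 = 2^5 divides 96, and φ(32) = 16.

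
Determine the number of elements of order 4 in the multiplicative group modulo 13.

2

φ(13) = 13 − 1 = 12 = 2^2 · 3.
Since (Z/13Z)^× is cyclic of order 12, the number of elements of order d is φ(d) when d | 12 and 0 otherwise.
4 = 2^2 divides 12, and φ(4) = 2.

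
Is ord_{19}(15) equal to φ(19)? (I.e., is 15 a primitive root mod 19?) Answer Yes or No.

φ(19) = 19 − 1 = 18 = 2 · 3^2.
15 is a primitive root mod 19 iff 15^(φ(19)/q) ≢ 1 for every prime q | φ(19), i.e. q ∈ {2, 3}.
15^9 ≡ 18 (mod 19)  [q = 2: ≢ 1 ✓]
15^6 ≡ 11 (mod 19)  [q = 3: ≢ 1 ✓]
Every test exponent gives a nontrivial residue, hence 15 generates the full group.

Yes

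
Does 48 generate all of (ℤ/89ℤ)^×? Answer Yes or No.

Yes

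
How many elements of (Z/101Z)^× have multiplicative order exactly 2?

1

φ(101) = 101 − 1 = 100 = 2^2 · 5^2.
In a cyclic group of order 100, there are φ(d) elements of order d for each divisor d of 100, and zero for non-divisors.
2 | 100, and φ(2) = 2 − 1 = 1.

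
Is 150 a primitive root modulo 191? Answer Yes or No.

No

φ(191) = 191 − 1 = 190 = 2 · 5 · 19.
An element g generates (Z/191Z)^× iff g^(190/q) ≢ 1 (mod 191) for each prime q ∈ {2, 5, 19}.
150^95 ≡ 1 (mod 191)  [q = 2: ≡ 1 ✗]
150^38 ≡ 1 (mod 191)  [q = 5: ≡ 1 ✗]
150^10 ≡ 36 (mod 191)  [q = 19: ≢ 1 ✓]
150^95 ≡ 1 shows ord(150) | 95, strictly less than φ(191); not a primitive root.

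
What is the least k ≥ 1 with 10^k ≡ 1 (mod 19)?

18

The order of 10 must divide φ(19) = 19 − 1 = 18 = 2 · 3^2.
Divisors of 18: 1, 2, 3, 6, 9, 18.
Check 10^d mod 19 for each divisor in increasing order:
10^1 ≡ 10 (mod 19)
10^2 ≡ 5 (mod 19)
10^3 ≡ 12 (mod 19)
10^6 ≡ 11 (mod 19)
10^9 ≡ 18 (mod 19)
10^18 ≡ 1 (mod 19) ✓
Therefore the multiplicative order of 10 modulo 19 is 18.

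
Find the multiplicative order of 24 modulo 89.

ord(24) | φ(89) = 89 − 1 = 88 = 2^3 · 11.
Divisors of 88: 1, 2, 4, 8, 11, 22, 44, 88.
Evaluate successive powers at the divisors of 88:
24^1 ≡ 24
24^2 ≡ 42
24^4 ≡ 73
24^8 ≡ 78
24^11 ≡ 37
24^22 ≡ 34
24^44 ≡ 88
24^88 ≡ 1
Hence ord(24) = 88.

88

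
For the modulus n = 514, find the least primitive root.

3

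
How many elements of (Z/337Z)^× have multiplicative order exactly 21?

12

φ(337) = 337 − 1 = 336 = 2^4 · 3 · 7.
(Z/337Z)^× is cyclic (|G| = 336); a cyclic group of order m has exactly φ(d) elements of each order d | m, and none otherwise.
21 = 3 · 7 divides 336, and φ(21) = 12.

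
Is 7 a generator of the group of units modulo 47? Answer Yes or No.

No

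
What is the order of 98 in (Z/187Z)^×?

4

By Lagrange's theorem, ord_187(98) divides φ(187) = φ(11·17) = (11−1)·(17−1) = 10·16 = 160 = 2^5 · 5.
Divisors of 160: 1, 2, 4, 5, 8, 10, 16, 20, 32, 40, 80, 160.
Compute 98^d (mod 187) for the divisors d until we hit 1:
98^1 ≡ 98
98^2 ≡ 67
98^4 ≡ 1
Therefore the multiplicative order of 98 modulo 187 is 4.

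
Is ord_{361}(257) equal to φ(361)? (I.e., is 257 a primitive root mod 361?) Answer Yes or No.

φ(361) = φ(19^2) = 19·(19−1) = 342 = 2 · 3^2 · 19.
An element g generates (Z/361Z)^× iff g^(342/q) ≢ 1 (mod 361) for each prime q ∈ {2, 3, 19}.
257^171 ≡ 360 (mod 361)  [q = 2: ≢ 1 ✓]
257^114 ≡ 68 (mod 361)  [q = 3: ≢ 1 ✓]
257^18 ≡ 153 (mod 361)  [q = 19: ≢ 1 ✓]
All checks pass, so 257 has order 342 and is a primitive root modulo 361.

Yes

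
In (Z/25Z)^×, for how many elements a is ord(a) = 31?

0

φ(25) = φ(5^2) = 5·(5−1) = 20 = 2^2 · 5.
(Z/25Z)^× is cyclic (|G| = 20); a cyclic group of order m has exactly φ(d) elements of each order d | m, and none otherwise.
Since 31 ∤ 20, the count is 0.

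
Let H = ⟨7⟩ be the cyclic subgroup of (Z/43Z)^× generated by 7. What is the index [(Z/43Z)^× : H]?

7

ord(7) | φ(43) = 43 − 1 = 42 = 2 · 3 · 7.
Divisors of 42: 1, 2, 3, 6, 7, 14, 21, 42.
Compute 7^d (mod 43) for the divisors d until we hit 1:
7^1 ≡ 7
7^2 ≡ 6
7^3 ≡ 42
7^6 ≡ 1
Thus |⟨7⟩| = ord(7) = 6.
Index = |(Z/43Z)^×| / |⟨7⟩| = 42 / 6 = 7.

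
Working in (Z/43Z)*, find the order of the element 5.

Since 5 ∈ (Z/43Z)^×, its order divides φ(43) = 43 − 1 = 42 = 2 · 3 · 7.
Divisors of 42: 1, 2, 3, 6, 7, 14, 21, 42.
Check 5^d mod 43 for each divisor in increasing order:
5^1 ≡ 5 (mod 43)
5^2 ≡ 25 (mod 43)
5^3 ≡ 39 (mod 43)
5^6 ≡ 16 (mod 43)
5^7 ≡ 37 (mod 43)
5^14 ≡ 36 (mod 43)
5^21 ≡ 42 (mod 43)
5^42 ≡ 1 (mod 43) ✓
The smallest such exponent is 42, so the order of 5 is 42.

42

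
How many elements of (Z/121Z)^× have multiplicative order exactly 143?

0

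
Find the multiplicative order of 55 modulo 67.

33

ord(55) | φ(67) = 67 − 1 = 66 = 2 · 3 · 11.
Divisors of 66: 1, 2, 3, 6, 11, 22, 33, 66.
Check 55^d mod 67 for each divisor in increasing order:
55^1 ≡ 55 (mod 67)
55^2 ≡ 10 (mod 67)
55^3 ≡ 14 (mod 67)
55^6 ≡ 62 (mod 67)
55^11 ≡ 37 (mod 67)
55^22 ≡ 29 (mod 67)
55^33 ≡ 1 (mod 67) ✓
So ord_67(55) = 33.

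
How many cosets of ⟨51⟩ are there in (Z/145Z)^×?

8

The order of 51 must divide φ(145) = φ(5·29) = (5−1)·(29−1) = 4·28 = 112 = 2^4 · 7.
Divisors of 112: 1, 2, 4, 7, 8, 14, 16, 28, 56, 112.
Compute 51^d (mod 145) for the divisors d until we hit 1:
51^1 ≡ 51
51^2 ≡ 136
51^4 ≡ 81
51^7 ≡ 86
51^8 ≡ 36
51^14 ≡ 1
Thus |⟨51⟩| = ord(51) = 14.
[(Z/145Z)^× : ⟨51⟩] = 112/14 = 8.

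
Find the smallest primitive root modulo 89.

φ(89) = 89 − 1 = 88 = 2^3 · 11.
Test candidates g = 2, 3, … against the prime factors q ∈ {2, 11} of φ(89): g is a generator iff g^(88/q) ≢ 1 for every such q.
g = 2: 2^44 ≡ 1 — hits 1, so not a primitive root.
g = 3: 3^44 ≡ 88; 3^8 ≡ 64 — none is 1, so 3 is a primitive root.
The smallest primitive root modulo 89 is 3.

3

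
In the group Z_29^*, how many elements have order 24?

φ(29) = 29 − 1 = 28 = 2^2 · 7.
Since (Z/29Z)^× is cyclic of order 28, the number of elements of order d is φ(d) when d | 28 and 0 otherwise.
24 does not divide 28, so no element of (Z/29Z)^× has order 24.

0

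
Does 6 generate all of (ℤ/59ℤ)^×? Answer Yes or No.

φ(59) = 59 − 1 = 58 = 2 · 29.
6 is a primitive root mod 59 iff 6^(φ(59)/q) ≢ 1 for every prime q | φ(59), i.e. q ∈ {2, 29}.
6^29 ≡ 58 (mod 59)  [q = 2: ≢ 1 ✓]
6^2 ≡ 36 (mod 59)  [q = 29: ≢ 1 ✓]
Every test exponent gives a nontrivial residue, hence 6 generates the full group.

Yes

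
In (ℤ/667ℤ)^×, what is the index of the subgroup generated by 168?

4

ord(168) | φ(667) = φ(23·29) = (23−1)·(29−1) = 22·28 = 616 = 2^3 · 7 · 11.
Divisors of 616: 1, 2, 4, 7, 8, 11, 14, 22, 28, 44, 56, 77, 88, 154, 308, 616.
Test each divisor d:
168^1 ≡ 168 (mod 667)
168^2 ≡ 210 (mod 667)
168^4 ≡ 78 (mod 667)
168^7 ≡ 465 (mod 667)
168^8 ≡ 81 (mod 667)
168^11 ≡ 252 (mod 667)
168^14 ≡ 117 (mod 667)
168^22 ≡ 139 (mod 667)
168^28 ≡ 349 (mod 667)
168^44 ≡ 645 (mod 667)
168^56 ≡ 407 (mod 667)
168^77 ≡ 436 (mod 667)
168^88 ≡ 484 (mod 667)
168^154 ≡ 1 (mod 667) ✓
The order of 168 is 154, so the subgroup it generates has 154 elements.
Index = |(Z/667Z)^×| / |⟨168⟩| = 616 / 154 = 4.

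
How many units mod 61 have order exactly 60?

φ(61) = 61 − 1 = 60 = 2^2 · 3 · 5.
(Z/61Z)^× is cyclic (|G| = 60); a cyclic group of order m has exactly φ(d) elements of each order d | m, and none otherwise.
60 = 2^2 · 3 · 5 divides 60, and φ(60) = 16.

16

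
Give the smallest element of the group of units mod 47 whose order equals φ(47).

5

φ(47) = 47 − 1 = 46 = 2 · 23.
Test candidates g = 2, 3, … against the prime factors q ∈ {2, 23} of φ(47): g is a generator iff g^(46/q) ≢ 1 for every such q.
g = 2: 2^23 ≡ 1 — hits 1, so not a primitive root.
g = 3: 3^23 ≡ 1 — hits 1, so not a primitive root.
g = 4: 4^23 ≡ 1 — hits 1, so not a primitive root.
g = 5: 5^23 ≡ 46; 5^2 ≡ 25 — none is 1, so 5 is a primitive root.
The smallest primitive root modulo 47 is 5.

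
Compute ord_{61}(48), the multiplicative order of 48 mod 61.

The order of 48 must divide φ(61) = 61 − 1 = 60 = 2^2 · 3 · 5.
Divisors of 60: 1, 2, 3, 4, 5, 6, 10, 12, 15, 20, 30, 60.
Compute 48^d (mod 61) for the divisors d until we hit 1:
48^1 ≡ 48 (mod 61)
48^2 ≡ 47 (mod 61)
48^3 ≡ 60 (mod 61)
48^4 ≡ 13 (mod 61)
48^5 ≡ 14 (mod 61)
48^6 ≡ 1 (mod 61) ✓
The smallest such exponent is 6, so the order of 48 is 6.

6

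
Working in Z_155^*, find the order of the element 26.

6

Since 26 ∈ (Z/155Z)^×, its order divides φ(155) = φ(5·31) = (5−1)·(31−1) = 4·30 = 120 = 2^3 · 3 · 5.
Divisors of 120: 1, 2, 3, 4, 5, 6, 8, 10, 12, 15, 20, 24, 30, 40, 60, 120.
Compute 26^d (mod 155) for the divisors d until we hit 1:
26^1 ≡ 26 (mod 155)
26^2 ≡ 56 (mod 155)
26^3 ≡ 61 (mod 155)
26^4 ≡ 36 (mod 155)
26^5 ≡ 6 (mod 155)
26^6 ≡ 1 (mod 155) ✓
So ord_155(26) = 6.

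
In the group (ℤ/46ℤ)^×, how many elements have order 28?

0

φ(46) = φ(2)·φ(23) = 1·22 = 22 = 2 · 11.
In a cyclic group of order 22, there are φ(d) elements of order d for each divisor d of 22, and zero for non-divisors.
Here 22 is not a multiple of 28, so there are no elements of order 28.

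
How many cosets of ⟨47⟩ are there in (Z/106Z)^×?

ord(47) | φ(106) = φ(2)·φ(53) = 1·52 = 52 = 2^2 · 13.
Divisors of 52: 1, 2, 4, 13, 26, 52.
Check 47^d mod 106 for each divisor in increasing order:
47^1 ≡ 47
47^2 ≡ 89
47^4 ≡ 77
47^13 ≡ 1
Thus |⟨47⟩| = ord(47) = 13.
The index is φ(106) / ord(47) = 52 / 13 = 4.

4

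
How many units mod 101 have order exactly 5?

φ(101) = 101 − 1 = 100 = 2^2 · 5^2.
Since (Z/101Z)^× is cyclic of order 100, the number of elements of order d is φ(d) when d | 100 and 0 otherwise.
5 | 100, and φ(5) = 5 − 1 = 4.

4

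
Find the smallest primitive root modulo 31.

φ(31) = 31 − 1 = 30 = 2 · 3 · 5.
g is a primitive root iff g^(30/q) ≢ 1 (mod 31) for each prime q ∈ {2, 3, 5}.
g = 2: 2^15 ≡ 1 — hits 1, so not a primitive root.
g = 3: 3^15 ≡ 30; 3^10 ≡ 25; 3^6 ≡ 16 — none is 1, so 3 is a primitive root.
The smallest primitive root modulo 31 is 3.

3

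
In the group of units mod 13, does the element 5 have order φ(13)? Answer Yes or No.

No

φ(13) = 13 − 1 = 12 = 2^2 · 3.
It suffices to check that the order of 5 is not a proper divisor of 12: compute 5^(12/q) for q ∈ {2, 3}.
5^6 ≡ 12 (mod 13)  [q = 2: ≢ 1 ✓]
5^4 ≡ 1 (mod 13)  [q = 3: ≡ 1 ✗]
Since 5^4 ≡ 1, the order of 5 divides 4 < 12, so 5 is not a primitive root.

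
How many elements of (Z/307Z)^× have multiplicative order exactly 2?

1

φ(307) = 307 − 1 = 306 = 2 · 3^2 · 17.
In a cyclic group of order 306, there are φ(d) elements of order d for each divisor d of 306, and zero for non-divisors.
2 | 306, and φ(2) = 2 − 1 = 1.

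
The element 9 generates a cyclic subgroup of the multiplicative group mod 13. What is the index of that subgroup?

4

ord(9) | φ(13) = 13 − 1 = 12 = 2^2 · 3.
Divisors of 12: 1, 2, 3, 4, 6, 12.
Compute 9^d (mod 13) for the divisors d until we hit 1:
9^1 ≡ 9
9^2 ≡ 3
9^3 ≡ 1
Thus |⟨9⟩| = ord(9) = 3.
The index is φ(13) / ord(9) = 12 / 3 = 4.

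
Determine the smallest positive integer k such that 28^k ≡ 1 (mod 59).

29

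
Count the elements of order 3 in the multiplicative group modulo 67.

φ(67) = 67 − 1 = 66 = 2 · 3 · 11.
(Z/67Z)^× is cyclic (|G| = 66); a cyclic group of order m has exactly φ(d) elements of each order d | m, and none otherwise.
3 | 66, and φ(3) = 3 − 1 = 2.

2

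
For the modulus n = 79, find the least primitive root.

3

φ(79) = 79 − 1 = 78 = 2 · 3 · 13.
g is a primitive root iff g^(78/q) ≢ 1 (mod 79) for each prime q ∈ {2, 3, 13}.
g = 2: 2^39 ≡ 1 — hits 1, so not a primitive root.
g = 3: 3^39 ≡ 78; 3^26 ≡ 23; 3^6 ≡ 18 — none is 1, so 3 is a primitive root.
So 3 is the smallest generator of (Z/79Z)^×.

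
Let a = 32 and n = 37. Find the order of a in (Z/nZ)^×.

36

ord(32) | φ(37) = 37 − 1 = 36 = 2^2 · 3^2.
Divisors of 36: 1, 2, 3, 4, 6, 9, 12, 18, 36.
Check 32^d mod 37 for each divisor in increasing order:
32^1 ≡ 32 (mod 37)
32^2 ≡ 25 (mod 37)
32^3 ≡ 23 (mod 37)
32^4 ≡ 33 (mod 37)
32^6 ≡ 11 (mod 37)
32^9 ≡ 31 (mod 37)
32^12 ≡ 10 (mod 37)
32^18 ≡ 36 (mod 37)
32^36 ≡ 1 (mod 37) ✓
So ord_37(32) = 36.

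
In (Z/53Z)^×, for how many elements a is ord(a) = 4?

2

φ(53) = 53 − 1 = 52 = 2^2 · 13.
In a cyclic group of order 52, there are φ(d) elements of order d for each divisor d of 52, and zero for non-divisors.
4 = 2^2 divides 52, and φ(4) = 2.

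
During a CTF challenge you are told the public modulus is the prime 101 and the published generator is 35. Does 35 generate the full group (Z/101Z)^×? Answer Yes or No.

φ(101) = 101 − 1 = 100 = 2^2 · 5^2.
It suffices to check that the order of 35 is not a proper divisor of 100: compute 35^(100/q) for q ∈ {2, 5}.
35^50 ≡ 100 (mod 101)  [q = 2: ≢ 1 ✓]
35^20 ≡ 87 (mod 101)  [q = 5: ≢ 1 ✓]
All checks pass, so 35 has order 100 and is a primitive root modulo 101.

Yes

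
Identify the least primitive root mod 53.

2

φ(53) = 53 − 1 = 52 = 2^2 · 13.
g is a primitive root iff g^(52/q) ≢ 1 (mod 53) for each prime q ∈ {2, 13}.
g = 2: 2^26 ≡ 52; 2^4 ≡ 16 — none is 1, so 2 is a primitive root.
Hence the least primitive root of 53 is 2.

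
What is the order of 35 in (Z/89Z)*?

By Lagrange's theorem, ord_89(35) divides φ(89) = 89 − 1 = 88 = 2^3 · 11.
Divisors of 88: 1, 2, 4, 8, 11, 22, 44, 88.
Evaluate successive powers at the divisors of 88:
35^1 ≡ 35
35^2 ≡ 68
35^4 ≡ 85
35^8 ≡ 16
35^11 ≡ 77
35^22 ≡ 55
35^44 ≡ 88
35^88 ≡ 1
So ord_89(35) = 88.

88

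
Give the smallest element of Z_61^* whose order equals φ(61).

2

φ(61) = 61 − 1 = 60 = 2^2 · 3 · 5.
Test candidates g = 2, 3, … against the prime factors q ∈ {2, 3, 5} of φ(61): g is a generator iff g^(60/q) ≢ 1 for every such q.
g = 2: 2^30 ≡ 60; 2^20 ≡ 47; 2^12 ≡ 9 — none is 1, so 2 is a primitive root.
So 2 is the smallest generator of (Z/61Z)^×.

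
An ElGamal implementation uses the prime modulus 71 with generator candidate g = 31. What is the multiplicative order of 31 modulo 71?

ord(31) | φ(71) = 71 − 1 = 70 = 2 · 5 · 7.
Divisors of 70: 1, 2, 5, 7, 10, 14, 35, 70.
Evaluate successive powers at the divisors of 70:
31^1 ≡ 31
31^2 ≡ 38
31^5 ≡ 34
31^7 ≡ 14
31^10 ≡ 20
31^14 ≡ 54
31^35 ≡ 70
31^70 ≡ 1
Therefore the multiplicative order of 31 modulo 71 is 70.

70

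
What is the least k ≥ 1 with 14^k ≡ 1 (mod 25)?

ord(14) | φ(25) = φ(5^2) = 5·(5−1) = 20 = 2^2 · 5.
Divisors of 20: 1, 2, 4, 5, 10, 20.
Check 14^d mod 25 for each divisor in increasing order:
14^1 ≡ 14 (mod 25)
14^2 ≡ 21 (mod 25)
14^4 ≡ 16 (mod 25)
14^5 ≡ 24 (mod 25)
14^10 ≡ 1 (mod 25) ✓
Therefore the multiplicative order of 14 modulo 25 is 10.

10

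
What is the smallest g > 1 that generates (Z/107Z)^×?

2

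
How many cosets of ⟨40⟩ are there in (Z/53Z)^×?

2

Since 40 ∈ (Z/53Z)^×, its order divides φ(53) = 53 − 1 = 52 = 2^2 · 13.
Divisors of 52: 1, 2, 4, 13, 26, 52.
Check 40^d mod 53 for each divisor in increasing order:
40^1 ≡ 40 (mod 53)
40^2 ≡ 10 (mod 53)
40^4 ≡ 47 (mod 53)
40^13 ≡ 52 (mod 53)
40^26 ≡ 1 (mod 53) ✓
The order of 40 is 26, so the subgroup it generates has 26 elements.
The index is φ(53) / ord(40) = 52 / 26 = 2.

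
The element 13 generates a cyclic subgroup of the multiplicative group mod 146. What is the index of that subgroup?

1

ord(13) | φ(146) = φ(2)·φ(73) = 1·72 = 72 = 2^3 · 3^2.
Divisors of 72: 1, 2, 3, 4, 6, 8, 9, 12, 18, 24, 36, 72.
Compute 13^d (mod 146) for the divisors d until we hit 1:
13^1 ≡ 13 (mod 146)
13^2 ≡ 23 (mod 146)
13^3 ≡ 7 (mod 146)
13^4 ≡ 91 (mod 146)
13^6 ≡ 49 (mod 146)
13^8 ≡ 105 (mod 146)
13^9 ≡ 51 (mod 146)
13^12 ≡ 65 (mod 146)
13^18 ≡ 119 (mod 146)
13^24 ≡ 137 (mod 146)
13^36 ≡ 145 (mod 146)
13^72 ≡ 1 (mod 146) ✓
The order of 13 is 72, so the subgroup it generates has 72 elements.
Index = |(Z/146Z)^×| / |⟨13⟩| = 72 / 72 = 1.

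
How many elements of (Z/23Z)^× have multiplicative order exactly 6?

φ(23) = 23 − 1 = 22 = 2 · 11.
Since (Z/23Z)^× is cyclic of order 22, the number of elements of order d is φ(d) when d | 22 and 0 otherwise.
Since 6 ∤ 22, the count is 0.

0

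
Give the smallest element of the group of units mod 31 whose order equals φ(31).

φ(31) = 31 − 1 = 30 = 2 · 3 · 5.
g is a primitive root iff g^(30/q) ≢ 1 (mod 31) for each prime q ∈ {2, 3, 5}.
g = 2: 2^15 ≡ 1 — hits 1, so not a primitive root.
g = 3: 3^15 ≡ 30; 3^10 ≡ 25; 3^6 ≡ 16 — none is 1, so 3 is a primitive root.
So 3 is the smallest generator of (Z/31Z)^×.

3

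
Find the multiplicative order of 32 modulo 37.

By Lagrange's theorem, ord_37(32) divides φ(37) = 37 − 1 = 36 = 2^2 · 3^2.
Divisors of 36: 1, 2, 3, 4, 6, 9, 12, 18, 36.
Test each divisor d:
32^1 ≡ 32 (mod 37)
32^2 ≡ 25 (mod 37)
32^3 ≡ 23 (mod 37)
32^4 ≡ 33 (mod 37)
32^6 ≡ 11 (mod 37)
32^9 ≡ 31 (mod 37)
32^12 ≡ 10 (mod 37)
32^18 ≡ 36 (mod 37)
32^36 ≡ 1 (mod 37) ✓
Hence ord(32) = 36.

36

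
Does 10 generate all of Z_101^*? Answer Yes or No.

No

φ(101) = 101 − 1 = 100 = 2^2 · 5^2.
It suffices to check that the order of 10 is not a proper divisor of 100: compute 10^(100/q) for q ∈ {2, 5}.
10^50 ≡ 100 (mod 101)  [q = 2: ≢ 1 ✓]
10^20 ≡ 1 (mod 101)  [q = 5: ≡ 1 ✗]
The check at q = 5 fails, so 10 generates a proper subgroup.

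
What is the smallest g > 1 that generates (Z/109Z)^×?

6

φ(109) = 109 − 1 = 108 = 2^2 · 3^3.
Test candidates g = 2, 3, … against the prime factors q ∈ {2, 3} of φ(109): g is a generator iff g^(108/q) ≢ 1 for every such q.
g = 2: 2^54 ≡ 108; 2^36 ≡ 1 — hits 1, so not a primitive root.
g = 3: 3^54 ≡ 1 — hits 1, so not a primitive root.
g = 4: 4^54 ≡ 1 — hits 1, so not a primitive root.
g = 5: 5^54 ≡ 1 — hits 1, so not a primitive root.
g = 6: 6^54 ≡ 108; 6^36 ≡ 63 — none is 1, so 6 is a primitive root.
Hence the least primitive root of 109 is 6.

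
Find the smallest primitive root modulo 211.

φ(211) = 211 − 1 = 210 = 2 · 3 · 5 · 7.
g is a primitive root iff g^(210/q) ≢ 1 (mod 211) for each prime q ∈ {2, 3, 5, 7}.
g = 2: 2^105 ≡ 210; 2^70 ≡ 196; 2^42 ≡ 107; 2^30 ≡ 171 — none is 1, so 2 is a primitive root.
The smallest primitive root modulo 211 is 2.

2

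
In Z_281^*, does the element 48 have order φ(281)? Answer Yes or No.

φ(281) = 281 − 1 = 280 = 2^3 · 5 · 7.
Test 48^(280/q) mod 281 for each prime factor q of 280:
48^140 ≡ 280 (mod 281)  [q = 2: ≢ 1 ✓]
48^56 ≡ 90 (mod 281)  [q = 5: ≢ 1 ✓]
48^40 ≡ 59 (mod 281)  [q = 7: ≢ 1 ✓]
Every test exponent gives a nontrivial residue, hence 48 generates the full group.

Yes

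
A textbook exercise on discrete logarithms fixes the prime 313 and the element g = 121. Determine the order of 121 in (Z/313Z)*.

39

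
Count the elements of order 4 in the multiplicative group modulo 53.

2

φ(53) = 53 − 1 = 52 = 2^2 · 13.
Since (Z/53Z)^× is cyclic of order 52, the number of elements of order d is φ(d) when d | 52 and 0 otherwise.
4 = 2^2 divides 52, and φ(4) = 2.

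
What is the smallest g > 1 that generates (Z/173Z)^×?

φ(173) = 173 − 1 = 172 = 2^2 · 43.
g is a primitive root iff g^(172/q) ≢ 1 (mod 173) for each prime q ∈ {2, 43}.
g = 2: 2^86 ≡ 172; 2^4 ≡ 16 — none is 1, so 2 is a primitive root.
So 2 is the smallest generator of (Z/173Z)^×.

2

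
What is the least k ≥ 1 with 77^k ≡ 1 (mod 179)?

89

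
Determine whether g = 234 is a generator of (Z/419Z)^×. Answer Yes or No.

φ(419) = 419 − 1 = 418 = 2 · 11 · 19.
234 is a primitive root mod 419 iff 234^(φ(419)/q) ≢ 1 for every prime q | φ(419), i.e. q ∈ {2, 11, 19}.
234^209 ≡ 418 (mod 419)  [q = 2: ≢ 1 ✓]
234^38 ≡ 69 (mod 419)  [q = 11: ≢ 1 ✓]
234^22 ≡ 330 (mod 419)  [q = 19: ≢ 1 ✓]
Every test exponent gives a nontrivial residue, hence 234 generates the full group.

Yes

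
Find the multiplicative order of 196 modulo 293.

The order of 196 must divide φ(293) = 293 − 1 = 292 = 2^2 · 73.
Divisors of 292: 1, 2, 4, 73, 146, 292.
Test each divisor d:
196^1 ≡ 196 (mod 293)
196^2 ≡ 33 (mod 293)
196^4 ≡ 210 (mod 293)
196^73 ≡ 1 (mod 293) ✓
Hence ord(196) = 73.

73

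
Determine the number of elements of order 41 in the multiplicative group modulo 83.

φ(83) = 83 − 1 = 82 = 2 · 41.
Since (Z/83Z)^× is cyclic of order 82, the number of elements of order d is φ(d) when d | 82 and 0 otherwise.
41 | 82, and φ(41) = 41 − 1 = 40.

40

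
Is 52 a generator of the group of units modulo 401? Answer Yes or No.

Yes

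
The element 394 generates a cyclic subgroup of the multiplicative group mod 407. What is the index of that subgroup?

Since 394 ∈ (Z/407Z)^×, its order divides φ(407) = φ(11·37) = (11−1)·(37−1) = 10·36 = 360 = 2^3 · 3^2 · 5.
Divisors of 360: 1, 2, 3, 4, 5, 6, 8, 9, 10, 12, 15, 18, 20, 24, 30, 36, 40, 45, 60, 72, 90, 120, 180, 360.
Compute 394^d (mod 407) for the divisors d until we hit 1:
394^1 ≡ 394 (mod 407)
394^2 ≡ 169 (mod 407)
394^3 ≡ 245 (mod 407)
394^4 ≡ 71 (mod 407)
394^5 ≡ 298 (mod 407)
394^6 ≡ 196 (mod 407)
394^8 ≡ 157 (mod 407)
394^9 ≡ 401 (mod 407)
394^10 ≡ 78 (mod 407)
394^12 ≡ 158 (mod 407)
394^15 ≡ 45 (mod 407)
394^18 ≡ 36 (mod 407)
394^20 ≡ 386 (mod 407)
394^24 ≡ 137 (mod 407)
394^30 ≡ 397 (mod 407)
394^36 ≡ 75 (mod 407)
394^40 ≡ 34 (mod 407)
394^45 ≡ 364 (mod 407)
394^60 ≡ 100 (mod 407)
394^72 ≡ 334 (mod 407)
394^90 ≡ 221 (mod 407)
394^120 ≡ 232 (mod 407)
394^180 ≡ 1 (mod 407) ✓
Thus |⟨394⟩| = ord(394) = 180.
[(Z/407Z)^× : ⟨394⟩] = 360/180 = 2.

2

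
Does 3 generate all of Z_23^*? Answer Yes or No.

No

φ(23) = 23 − 1 = 22 = 2 · 11.
3 is a primitive root mod 23 iff 3^(φ(23)/q) ≢ 1 for every prime q | φ(23), i.e. q ∈ {2, 11}.
3^11 ≡ 1 (mod 23)  [q = 2: ≡ 1 ✗]
3^2 ≡ 9 (mod 23)  [q = 11: ≢ 1 ✓]
The check at q = 2 fails, so 3 generates a proper subgroup.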